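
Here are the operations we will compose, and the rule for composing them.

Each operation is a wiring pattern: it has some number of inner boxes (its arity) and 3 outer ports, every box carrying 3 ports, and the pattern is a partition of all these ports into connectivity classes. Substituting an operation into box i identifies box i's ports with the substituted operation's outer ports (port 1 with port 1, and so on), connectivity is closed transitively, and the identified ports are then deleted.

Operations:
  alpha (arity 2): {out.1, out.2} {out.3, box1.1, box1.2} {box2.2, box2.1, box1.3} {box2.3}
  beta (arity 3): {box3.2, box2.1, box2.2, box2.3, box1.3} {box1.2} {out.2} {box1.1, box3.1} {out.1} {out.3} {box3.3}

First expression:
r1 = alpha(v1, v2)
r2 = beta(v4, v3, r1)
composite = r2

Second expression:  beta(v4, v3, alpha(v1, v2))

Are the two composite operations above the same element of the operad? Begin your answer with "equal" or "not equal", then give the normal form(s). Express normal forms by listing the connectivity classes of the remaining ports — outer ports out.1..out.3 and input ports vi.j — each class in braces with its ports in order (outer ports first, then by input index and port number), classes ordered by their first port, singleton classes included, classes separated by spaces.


The first composite normalizes to {out.1} {out.2} {out.3} {v1.1, v1.2} {v1.3, v2.1, v2.2} {v2.3} {v3.1, v3.2, v3.3, v4.1, v4.3} {v4.2}
The second composite normalizes to {out.1} {out.2} {out.3} {v1.1, v1.2} {v1.3, v2.1, v2.2} {v2.3} {v3.1, v3.2, v3.3, v4.1, v4.3} {v4.2}
The normal forms match — equal.

equal: each reduces to {out.1} {out.2} {out.3} {v1.1, v1.2} {v1.3, v2.1, v2.2} {v2.3} {v3.1, v3.2, v3.3, v4.1, v4.3} {v4.2}


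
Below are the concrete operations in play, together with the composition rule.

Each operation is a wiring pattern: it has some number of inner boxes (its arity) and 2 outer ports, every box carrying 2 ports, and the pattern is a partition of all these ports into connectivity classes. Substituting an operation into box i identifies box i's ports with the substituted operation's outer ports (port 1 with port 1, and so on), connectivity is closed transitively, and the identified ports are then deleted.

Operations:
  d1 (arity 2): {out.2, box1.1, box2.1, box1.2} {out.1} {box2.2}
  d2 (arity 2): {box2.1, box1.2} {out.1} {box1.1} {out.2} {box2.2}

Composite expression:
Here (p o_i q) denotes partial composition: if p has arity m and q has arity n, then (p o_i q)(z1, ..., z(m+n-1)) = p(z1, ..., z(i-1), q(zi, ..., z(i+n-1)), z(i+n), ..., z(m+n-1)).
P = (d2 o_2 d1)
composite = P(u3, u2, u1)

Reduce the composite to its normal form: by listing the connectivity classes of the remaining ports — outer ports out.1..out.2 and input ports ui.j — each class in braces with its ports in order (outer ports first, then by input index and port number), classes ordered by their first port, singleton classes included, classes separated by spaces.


{out.1} {out.2} {u1.1, u2.1, u2.2} {u1.2} {u3.1} {u3.2}

Substituting into d2 glues patterns; closure does the rest.
stage d1: inputs (u2, u1), connectivity {out.1} {out.2, u1.1, u2.1, u2.2} {u1.2}, out.j its boundary
stage d2: inputs (u3, u2, u1), connectivity {out.1} {out.2} {u1.1, u2.1, u2.2} {u1.2} {u3.1} {u3.2}, out.j its boundary


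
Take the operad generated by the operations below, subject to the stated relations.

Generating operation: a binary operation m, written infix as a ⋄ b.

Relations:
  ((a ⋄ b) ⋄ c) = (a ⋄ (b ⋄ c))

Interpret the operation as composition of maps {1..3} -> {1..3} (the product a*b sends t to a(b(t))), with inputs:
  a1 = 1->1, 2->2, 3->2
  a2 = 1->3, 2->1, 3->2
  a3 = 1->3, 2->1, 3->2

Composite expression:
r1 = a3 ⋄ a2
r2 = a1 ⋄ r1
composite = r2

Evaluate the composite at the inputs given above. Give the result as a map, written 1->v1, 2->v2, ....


1->2, 2->2, 3->1

(a3 ⋄ a2) = 1->2, 2->3, 3->1
(a1 ⋄ (a3 ⋄ a2)) = 1->2, 2->2, 3->1


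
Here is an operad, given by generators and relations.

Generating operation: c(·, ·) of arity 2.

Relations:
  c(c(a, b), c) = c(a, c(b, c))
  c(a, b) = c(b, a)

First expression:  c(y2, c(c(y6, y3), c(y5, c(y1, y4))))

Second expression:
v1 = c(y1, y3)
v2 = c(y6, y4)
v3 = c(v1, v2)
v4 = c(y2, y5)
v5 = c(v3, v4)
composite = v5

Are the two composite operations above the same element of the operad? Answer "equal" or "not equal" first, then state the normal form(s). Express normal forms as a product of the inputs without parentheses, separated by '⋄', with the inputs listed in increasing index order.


equal — both sides give y1 ⋄ y2 ⋄ y3 ⋄ y4 ⋄ y5 ⋄ y6

Reducing the first expression gives y1 ⋄ y2 ⋄ y3 ⋄ y4 ⋄ y5 ⋄ y6
Reducing the second expression gives y1 ⋄ y2 ⋄ y3 ⋄ y4 ⋄ y5 ⋄ y6
Both agree, so they are equal.


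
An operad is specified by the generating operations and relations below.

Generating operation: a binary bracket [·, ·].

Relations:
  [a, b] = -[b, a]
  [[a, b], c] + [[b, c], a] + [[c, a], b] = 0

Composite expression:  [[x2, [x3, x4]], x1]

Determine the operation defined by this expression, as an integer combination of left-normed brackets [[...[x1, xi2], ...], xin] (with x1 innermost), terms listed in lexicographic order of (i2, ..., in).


Antisymmetry and Jacobi reduce to x1-anchored left-normed brackets.
Composite bracket: [[x2, [x3, x4]], x1]
Each bracket splits as ab - ba, giving 8 signed words (2^3 = 8).
Only words starting with x1 matter:
  x1x2x3x4 (sign -1) contributes -[[[x1, x2], x3], x4]
  x1x2x4x3 (sign +1) contributes +[[[x1, x2], x4], x3]
  x1x3x4x2 (sign +1) contributes +[[[x1, x3], x4], x2]
  x1x4x3x2 (sign -1) contributes -[[[x1, x4], x3], x2]

-[[[x1, x2], x3], x4] + [[[x1, x2], x4], x3] + [[[x1, x3], x4], x2] - [[[x1, x4], x3], x2]


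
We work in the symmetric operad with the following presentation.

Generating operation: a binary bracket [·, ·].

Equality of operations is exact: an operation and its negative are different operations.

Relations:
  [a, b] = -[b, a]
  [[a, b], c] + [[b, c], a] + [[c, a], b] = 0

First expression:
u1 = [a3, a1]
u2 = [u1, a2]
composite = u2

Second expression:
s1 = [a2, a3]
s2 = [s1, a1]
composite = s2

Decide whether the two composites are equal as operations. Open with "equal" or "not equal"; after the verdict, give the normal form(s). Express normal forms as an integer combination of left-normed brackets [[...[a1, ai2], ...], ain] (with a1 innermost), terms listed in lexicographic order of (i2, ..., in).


not equal; first: -[[a1, a3], a2]; second: -[[a1, a2], a3] + [[a1, a3], a2]


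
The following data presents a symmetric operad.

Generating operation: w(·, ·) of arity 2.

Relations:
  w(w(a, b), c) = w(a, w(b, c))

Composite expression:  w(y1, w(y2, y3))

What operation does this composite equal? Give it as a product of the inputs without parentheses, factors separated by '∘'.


y1 ∘ y2 ∘ y3

The w-tree's shape is irrelevant; the y-reading-order decides.
w(y2, y3) reduces to y2 ∘ y3
w(y1, w(y2, y3)) reduces to y1 ∘ y2 ∘ y3


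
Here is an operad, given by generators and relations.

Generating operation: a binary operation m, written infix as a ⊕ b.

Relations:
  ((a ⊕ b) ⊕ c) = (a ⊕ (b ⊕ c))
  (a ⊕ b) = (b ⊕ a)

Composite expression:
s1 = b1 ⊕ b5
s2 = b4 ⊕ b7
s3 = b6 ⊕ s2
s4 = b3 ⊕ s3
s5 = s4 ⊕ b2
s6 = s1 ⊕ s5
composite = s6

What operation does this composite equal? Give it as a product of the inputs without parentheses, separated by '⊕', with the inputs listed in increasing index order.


Shape and order are irrelevant to m; the b-input set decides.
(b1 ⊕ b5) collapses to b1 ⊕ b5
(b4 ⊕ b7) collapses to b4 ⊕ b7
(b6 ⊕ (b4 ⊕ b7)) collapses to b6 ⊕ b4 ⊕ b7
(b3 ⊕ (b6 ⊕ (b4 ⊕ b7))) collapses to b3 ⊕ b6 ⊕ b4 ⊕ b7
((b3 ⊕ (b6 ⊕ (b4 ⊕ b7))) ⊕ b2) collapses to b3 ⊕ b6 ⊕ b4 ⊕ b7 ⊕ b2
((b1 ⊕ b5) ⊕ ((b3 ⊕ (b6 ⊕ (b4 ⊕ b7))) ⊕ b2)) collapses to b1 ⊕ b5 ⊕ b3 ⊕ b6 ⊕ b4 ⊕ b7 ⊕ b2
the factors in increasing index order: b1 ⊕ b2 ⊕ b3 ⊕ b4 ⊕ b5 ⊕ b6 ⊕ b7

b1 ⊕ b2 ⊕ b3 ⊕ b4 ⊕ b5 ⊕ b6 ⊕ b7


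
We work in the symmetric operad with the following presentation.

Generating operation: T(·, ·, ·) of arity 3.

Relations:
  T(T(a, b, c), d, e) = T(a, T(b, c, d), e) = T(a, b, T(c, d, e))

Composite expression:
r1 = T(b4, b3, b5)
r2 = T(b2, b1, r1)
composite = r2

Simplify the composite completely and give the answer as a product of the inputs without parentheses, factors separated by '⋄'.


b2 ⋄ b1 ⋄ b4 ⋄ b3 ⋄ b5


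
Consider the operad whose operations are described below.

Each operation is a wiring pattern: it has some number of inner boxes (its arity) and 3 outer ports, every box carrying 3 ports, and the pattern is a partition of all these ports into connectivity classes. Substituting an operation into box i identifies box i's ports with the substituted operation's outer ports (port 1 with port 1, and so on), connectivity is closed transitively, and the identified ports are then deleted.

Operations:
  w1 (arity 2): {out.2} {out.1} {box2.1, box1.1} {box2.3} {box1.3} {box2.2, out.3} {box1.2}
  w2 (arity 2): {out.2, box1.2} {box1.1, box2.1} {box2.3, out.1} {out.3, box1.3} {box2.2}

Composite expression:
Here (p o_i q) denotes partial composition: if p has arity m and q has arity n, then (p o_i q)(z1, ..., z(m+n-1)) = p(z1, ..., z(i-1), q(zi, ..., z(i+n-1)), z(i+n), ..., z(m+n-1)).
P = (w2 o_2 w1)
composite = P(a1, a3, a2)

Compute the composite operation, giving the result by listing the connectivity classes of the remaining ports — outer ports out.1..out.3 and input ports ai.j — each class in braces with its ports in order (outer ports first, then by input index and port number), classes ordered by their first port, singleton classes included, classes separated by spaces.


Two ports join when wires chain via w2-identified ports.
w1 over (a3, a2) gives {out.1} {out.2} {out.3, a2.2} {a2.1, a3.1} {a2.3} {a3.2} {a3.3}, out.j being that stage's outer ports
w2 over (a1, a3, a2) gives {out.1, a2.2} {out.2, a1.2} {out.3, a1.3} {a1.1} {a2.1, a3.1} {a2.3} {a3.2} {a3.3}, out.j being that stage's outer ports

{out.1, a2.2} {out.2, a1.2} {out.3, a1.3} {a1.1} {a2.1, a3.1} {a2.3} {a3.2} {a3.3}


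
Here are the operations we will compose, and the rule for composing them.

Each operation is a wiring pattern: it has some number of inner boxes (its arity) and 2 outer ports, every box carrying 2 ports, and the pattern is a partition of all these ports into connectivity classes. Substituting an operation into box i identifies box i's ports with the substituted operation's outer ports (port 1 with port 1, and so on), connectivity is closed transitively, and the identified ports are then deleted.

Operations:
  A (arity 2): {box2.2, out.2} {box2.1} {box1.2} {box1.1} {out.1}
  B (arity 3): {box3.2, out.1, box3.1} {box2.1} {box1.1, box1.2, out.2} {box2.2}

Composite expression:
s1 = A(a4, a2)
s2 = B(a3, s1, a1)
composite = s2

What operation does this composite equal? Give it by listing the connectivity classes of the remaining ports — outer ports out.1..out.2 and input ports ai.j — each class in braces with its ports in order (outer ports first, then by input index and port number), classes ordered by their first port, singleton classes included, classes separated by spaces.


{out.1, a1.1, a1.2} {out.2, a3.1, a3.2} {a2.1} {a2.2} {a4.1} {a4.2}

Connectivity passes through glued B-boundaries; trace each wire chain.
the subtree at A composes to {out.1} {out.2, a2.2} {a2.1} {a4.1} {a4.2} on (a4, a2); out.j = own outer ports
the subtree at B composes to {out.1, a1.1, a1.2} {out.2, a3.1, a3.2} {a2.1} {a2.2} {a4.1} {a4.2} on (a3, a4, a2, a1); out.j = own outer ports


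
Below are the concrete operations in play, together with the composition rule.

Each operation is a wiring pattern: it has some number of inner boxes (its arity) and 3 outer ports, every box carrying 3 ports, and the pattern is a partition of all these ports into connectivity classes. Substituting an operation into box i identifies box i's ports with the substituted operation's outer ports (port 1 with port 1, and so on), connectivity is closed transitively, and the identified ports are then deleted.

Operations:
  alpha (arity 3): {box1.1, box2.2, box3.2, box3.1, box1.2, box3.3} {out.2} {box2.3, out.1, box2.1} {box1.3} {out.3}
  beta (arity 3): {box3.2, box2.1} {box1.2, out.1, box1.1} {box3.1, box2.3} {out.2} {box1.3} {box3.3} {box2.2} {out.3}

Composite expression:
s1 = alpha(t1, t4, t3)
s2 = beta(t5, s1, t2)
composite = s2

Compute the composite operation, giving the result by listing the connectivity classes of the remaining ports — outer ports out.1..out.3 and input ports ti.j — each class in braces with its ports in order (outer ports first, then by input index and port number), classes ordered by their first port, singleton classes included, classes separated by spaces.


{out.1, t5.1, t5.2} {out.2} {out.3} {t1.1, t1.2, t3.1, t3.2, t3.3, t4.2} {t1.3} {t2.1} {t2.2, t4.1, t4.3} {t2.3} {t5.3}

Two ports join when wires chain via beta-identified ports.
stage alpha: inputs (t1, t4, t3), connectivity {out.1, t4.1, t4.3} {out.2} {out.3} {t1.1, t1.2, t3.1, t3.2, t3.3, t4.2} {t1.3}, out.j its boundary
stage beta: inputs (t5, t1, t4, t3, t2), connectivity {out.1, t5.1, t5.2} {out.2} {out.3} {t1.1, t1.2, t3.1, t3.2, t3.3, t4.2} {t1.3} {t2.1} {t2.2, t4.1, t4.3} {t2.3} {t5.3}, out.j its boundary


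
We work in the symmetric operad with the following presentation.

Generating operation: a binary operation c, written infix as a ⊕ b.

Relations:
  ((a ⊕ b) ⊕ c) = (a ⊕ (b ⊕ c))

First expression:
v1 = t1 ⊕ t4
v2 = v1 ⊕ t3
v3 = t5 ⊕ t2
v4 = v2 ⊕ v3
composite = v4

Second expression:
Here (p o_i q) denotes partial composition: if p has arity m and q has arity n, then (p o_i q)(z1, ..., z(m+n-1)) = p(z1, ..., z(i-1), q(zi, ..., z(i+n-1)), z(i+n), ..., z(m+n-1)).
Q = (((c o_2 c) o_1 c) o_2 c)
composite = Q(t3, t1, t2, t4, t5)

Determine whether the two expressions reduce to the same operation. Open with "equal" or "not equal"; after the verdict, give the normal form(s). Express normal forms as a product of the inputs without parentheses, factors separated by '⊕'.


not equal; the first gives t1 ⊕ t4 ⊕ t3 ⊕ t5 ⊕ t2 and the second t3 ⊕ t1 ⊕ t2 ⊕ t4 ⊕ t5

The first expression, normalized: t1 ⊕ t4 ⊕ t3 ⊕ t5 ⊕ t2
The second expression, normalized: t3 ⊕ t1 ⊕ t2 ⊕ t4 ⊕ t5
The forms do not match — not equal.


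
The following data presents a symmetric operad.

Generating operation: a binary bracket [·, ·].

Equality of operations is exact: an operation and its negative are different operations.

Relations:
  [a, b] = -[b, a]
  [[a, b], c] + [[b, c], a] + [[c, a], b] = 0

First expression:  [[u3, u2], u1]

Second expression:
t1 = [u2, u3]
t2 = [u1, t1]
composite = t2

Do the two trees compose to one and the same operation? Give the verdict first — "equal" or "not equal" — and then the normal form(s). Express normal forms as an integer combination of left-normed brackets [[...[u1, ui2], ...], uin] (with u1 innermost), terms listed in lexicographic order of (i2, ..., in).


equal: each reduces to [[u1, u2], u3] - [[u1, u3], u2]


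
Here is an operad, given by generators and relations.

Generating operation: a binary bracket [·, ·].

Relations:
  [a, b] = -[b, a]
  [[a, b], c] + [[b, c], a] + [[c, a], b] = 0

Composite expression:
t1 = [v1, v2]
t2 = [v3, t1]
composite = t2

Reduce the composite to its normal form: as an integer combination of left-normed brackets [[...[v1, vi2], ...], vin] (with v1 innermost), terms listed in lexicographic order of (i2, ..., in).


-[[v1, v2], v3]

Left-normed coefficients sit on the v1-initial expansion words.
Composite bracket: [v3, [v1, v2]]
Under [a, b] = ab - ba we get 4 signed associative words (2^2 = 4).
Collect the words opening with v1:
  from v1v2v3, sign -1: term -[[v1, v2], v3]


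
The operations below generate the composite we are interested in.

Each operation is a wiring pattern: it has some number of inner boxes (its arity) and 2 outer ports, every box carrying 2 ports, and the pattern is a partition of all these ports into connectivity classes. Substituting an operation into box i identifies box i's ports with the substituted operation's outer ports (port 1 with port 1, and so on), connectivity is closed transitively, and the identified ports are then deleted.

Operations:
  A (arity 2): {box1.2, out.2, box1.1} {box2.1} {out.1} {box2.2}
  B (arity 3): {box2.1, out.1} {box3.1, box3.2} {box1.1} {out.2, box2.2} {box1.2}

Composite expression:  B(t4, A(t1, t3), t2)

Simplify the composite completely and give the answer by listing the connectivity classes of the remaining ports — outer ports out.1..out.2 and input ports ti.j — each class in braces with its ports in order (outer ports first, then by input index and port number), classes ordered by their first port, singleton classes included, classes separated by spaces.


{out.1} {out.2, t1.1, t1.2} {t2.1, t2.2} {t3.1} {t3.2} {t4.1} {t4.2}

Two ports join when wires chain via B-identified ports.
after A, the pattern on (t1, t3) reads {out.1} {out.2, t1.1, t1.2} {t3.1} {t3.2} (out.j = its outer ports)
after B, the pattern on (t4, t1, t3, t2) reads {out.1} {out.2, t1.1, t1.2} {t2.1, t2.2} {t3.1} {t3.2} {t4.1} {t4.2} (out.j = its outer ports)


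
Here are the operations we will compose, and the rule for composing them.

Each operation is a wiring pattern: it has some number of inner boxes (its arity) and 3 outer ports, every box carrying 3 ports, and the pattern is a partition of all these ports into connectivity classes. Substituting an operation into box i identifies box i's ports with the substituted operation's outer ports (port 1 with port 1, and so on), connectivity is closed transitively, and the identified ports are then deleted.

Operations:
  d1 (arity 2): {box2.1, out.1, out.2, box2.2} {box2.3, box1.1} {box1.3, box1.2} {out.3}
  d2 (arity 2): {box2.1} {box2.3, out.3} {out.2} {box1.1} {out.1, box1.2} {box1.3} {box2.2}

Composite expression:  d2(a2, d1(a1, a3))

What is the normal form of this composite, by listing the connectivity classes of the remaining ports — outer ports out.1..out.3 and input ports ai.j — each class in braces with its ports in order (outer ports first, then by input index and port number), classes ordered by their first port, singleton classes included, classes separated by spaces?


{out.1, a2.2} {out.2} {out.3} {a1.1, a3.3} {a1.2, a1.3} {a2.1} {a2.3} {a3.1, a3.2}

Treat the ports identified at d2 as solder joints: merge, then drop.
d1 over (a1, a3) gives {out.1, out.2, a3.1, a3.2} {out.3} {a1.1, a3.3} {a1.2, a1.3}, out.j being that stage's outer ports
d2 over (a2, a1, a3) gives {out.1, a2.2} {out.2} {out.3} {a1.1, a3.3} {a1.2, a1.3} {a2.1} {a2.3} {a3.1, a3.2}, out.j being that stage's outer ports


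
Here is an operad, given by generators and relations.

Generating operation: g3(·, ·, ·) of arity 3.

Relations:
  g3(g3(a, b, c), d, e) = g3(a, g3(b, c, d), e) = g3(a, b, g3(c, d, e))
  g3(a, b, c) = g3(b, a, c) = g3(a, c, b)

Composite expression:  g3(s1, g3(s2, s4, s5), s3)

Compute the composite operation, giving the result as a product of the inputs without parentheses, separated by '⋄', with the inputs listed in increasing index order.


Both nesting and order wash out for g3; what remains is which s's occur.
g3(s2, s4, s5) collapses to s2 ⋄ s4 ⋄ s5
g3(s1, g3(s2, s4, s5), s3) collapses to s1 ⋄ s2 ⋄ s4 ⋄ s5 ⋄ s3
reordering the factors by index: s1 ⋄ s2 ⋄ s3 ⋄ s4 ⋄ s5

s1 ⋄ s2 ⋄ s3 ⋄ s4 ⋄ s5


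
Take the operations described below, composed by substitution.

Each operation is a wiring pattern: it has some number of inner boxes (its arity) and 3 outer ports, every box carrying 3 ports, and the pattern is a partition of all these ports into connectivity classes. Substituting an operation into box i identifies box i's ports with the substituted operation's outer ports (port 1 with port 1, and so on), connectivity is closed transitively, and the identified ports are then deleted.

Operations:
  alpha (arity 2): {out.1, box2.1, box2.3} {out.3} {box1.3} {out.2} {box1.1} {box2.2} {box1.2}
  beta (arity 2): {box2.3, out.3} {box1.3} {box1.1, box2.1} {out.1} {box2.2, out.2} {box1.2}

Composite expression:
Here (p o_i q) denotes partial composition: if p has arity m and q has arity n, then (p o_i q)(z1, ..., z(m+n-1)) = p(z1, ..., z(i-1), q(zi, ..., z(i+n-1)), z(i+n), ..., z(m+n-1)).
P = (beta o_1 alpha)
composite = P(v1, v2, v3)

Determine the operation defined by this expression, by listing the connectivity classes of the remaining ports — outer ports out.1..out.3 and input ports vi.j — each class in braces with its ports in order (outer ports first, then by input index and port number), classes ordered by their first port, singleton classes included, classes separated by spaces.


{out.1} {out.2, v3.2} {out.3, v3.3} {v1.1} {v1.2} {v1.3} {v2.1, v2.3, v3.1} {v2.2}

Treat the ports identified at beta as solder joints: merge, then drop.
alpha over (v1, v2) gives {out.1, v2.1, v2.3} {out.2} {out.3} {v1.1} {v1.2} {v1.3} {v2.2}, out.j being that stage's outer ports
beta over (v1, v2, v3) gives {out.1} {out.2, v3.2} {out.3, v3.3} {v1.1} {v1.2} {v1.3} {v2.1, v2.3, v3.1} {v2.2}, out.j being that stage's outer ports


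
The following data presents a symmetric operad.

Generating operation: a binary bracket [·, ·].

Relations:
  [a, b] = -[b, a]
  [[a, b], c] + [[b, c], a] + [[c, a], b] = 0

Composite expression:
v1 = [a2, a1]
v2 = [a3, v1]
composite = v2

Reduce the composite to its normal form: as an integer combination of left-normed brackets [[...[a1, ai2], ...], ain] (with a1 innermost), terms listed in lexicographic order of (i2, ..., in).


[[a1, a2], a3]

Expand each bracket as ab - ba; the a1-initial words give the coefficients.
Composite bracket: [a3, [a2, a1]]
Applying ab - ba throughout gives 4 signed words (2^2 = 4).
The a1-initial words carry the normal form:
  word a1a2a3 has sign +1, contributing +[[a1, a2], a3]


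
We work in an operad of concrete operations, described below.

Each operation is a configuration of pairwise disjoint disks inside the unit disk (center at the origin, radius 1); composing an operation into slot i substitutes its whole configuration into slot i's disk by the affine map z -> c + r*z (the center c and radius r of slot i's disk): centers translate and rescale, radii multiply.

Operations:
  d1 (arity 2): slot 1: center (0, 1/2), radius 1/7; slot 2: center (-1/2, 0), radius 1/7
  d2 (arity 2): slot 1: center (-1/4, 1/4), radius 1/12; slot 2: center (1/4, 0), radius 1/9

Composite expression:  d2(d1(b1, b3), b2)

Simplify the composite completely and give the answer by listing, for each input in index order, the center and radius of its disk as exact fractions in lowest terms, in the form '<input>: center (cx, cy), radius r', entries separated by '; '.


b1: center (-1/4, 7/24), radius 1/84; b2: center (1/4, 0), radius 1/9; b3: center (-7/24, 1/4), radius 1/84

Each b-disk chains the slot maps above it in d2; radii multiply.
input b1: applying the 2 nested substitutions gives center (-1/4, 7/24), radius 1/84
input b3: applying the 2 nested substitutions gives center (-7/24, 1/4), radius 1/84
input b2: applying the 1 nested substitution gives center (1/4, 0), radius 1/9


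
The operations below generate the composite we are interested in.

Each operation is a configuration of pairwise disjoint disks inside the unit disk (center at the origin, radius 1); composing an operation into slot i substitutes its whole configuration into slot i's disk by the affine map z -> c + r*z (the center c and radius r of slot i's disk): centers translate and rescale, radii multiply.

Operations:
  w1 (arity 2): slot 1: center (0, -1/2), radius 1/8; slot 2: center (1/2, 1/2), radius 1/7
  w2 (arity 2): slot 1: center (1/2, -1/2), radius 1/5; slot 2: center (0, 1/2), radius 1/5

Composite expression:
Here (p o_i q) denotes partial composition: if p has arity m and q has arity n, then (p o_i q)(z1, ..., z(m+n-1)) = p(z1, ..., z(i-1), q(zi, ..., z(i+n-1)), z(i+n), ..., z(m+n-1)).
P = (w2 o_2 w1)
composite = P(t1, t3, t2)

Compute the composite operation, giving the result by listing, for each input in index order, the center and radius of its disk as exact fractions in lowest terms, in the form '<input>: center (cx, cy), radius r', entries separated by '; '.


Follow each t-input down from w2: c' goes to c + r*c', radius to r*r'.
tracing t1 down its 1-map path: center (1/2, -1/2), radius 1/5
tracing t3 down its 2-map path: center (0, 2/5), radius 1/40
tracing t2 down its 2-map path: center (1/10, 3/5), radius 1/35

t1: center (1/2, -1/2), radius 1/5; t2: center (1/10, 3/5), radius 1/35; t3: center (0, 2/5), radius 1/40


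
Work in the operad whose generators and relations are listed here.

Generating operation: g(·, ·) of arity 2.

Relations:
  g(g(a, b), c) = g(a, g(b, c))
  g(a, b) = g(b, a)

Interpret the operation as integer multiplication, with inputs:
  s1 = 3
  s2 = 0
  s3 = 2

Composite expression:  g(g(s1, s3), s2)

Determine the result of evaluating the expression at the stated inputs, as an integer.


g(s1, s3) = 6
g(g(s1, s3), s2) = 0

0


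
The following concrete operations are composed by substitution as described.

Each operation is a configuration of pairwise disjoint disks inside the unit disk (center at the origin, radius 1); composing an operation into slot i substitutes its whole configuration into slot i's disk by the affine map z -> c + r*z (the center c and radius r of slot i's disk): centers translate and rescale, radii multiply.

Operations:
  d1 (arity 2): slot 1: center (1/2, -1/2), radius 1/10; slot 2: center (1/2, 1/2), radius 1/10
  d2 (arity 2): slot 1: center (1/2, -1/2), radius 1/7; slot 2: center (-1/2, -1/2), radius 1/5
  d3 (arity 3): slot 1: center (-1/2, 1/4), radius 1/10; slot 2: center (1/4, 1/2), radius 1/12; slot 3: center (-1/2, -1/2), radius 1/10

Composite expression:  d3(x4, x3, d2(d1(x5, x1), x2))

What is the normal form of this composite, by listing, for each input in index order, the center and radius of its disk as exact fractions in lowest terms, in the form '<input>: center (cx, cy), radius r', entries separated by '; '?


x1: center (-31/70, -19/35), radius 1/700; x2: center (-11/20, -11/20), radius 1/50; x3: center (1/4, 1/2), radius 1/12; x4: center (-1/2, 1/4), radius 1/10; x5: center (-31/70, -39/70), radius 1/700

Each x-disk chains the slot maps above it in d3; radii multiply.
tracing x4 down its 1-map path: center (-1/2, 1/4), radius 1/10
tracing x3 down its 1-map path: center (1/4, 1/2), radius 1/12
tracing x5 down its 3-map path: center (-31/70, -39/70), radius 1/700
tracing x1 down its 3-map path: center (-31/70, -19/35), radius 1/700
tracing x2 down its 2-map path: center (-11/20, -11/20), radius 1/50


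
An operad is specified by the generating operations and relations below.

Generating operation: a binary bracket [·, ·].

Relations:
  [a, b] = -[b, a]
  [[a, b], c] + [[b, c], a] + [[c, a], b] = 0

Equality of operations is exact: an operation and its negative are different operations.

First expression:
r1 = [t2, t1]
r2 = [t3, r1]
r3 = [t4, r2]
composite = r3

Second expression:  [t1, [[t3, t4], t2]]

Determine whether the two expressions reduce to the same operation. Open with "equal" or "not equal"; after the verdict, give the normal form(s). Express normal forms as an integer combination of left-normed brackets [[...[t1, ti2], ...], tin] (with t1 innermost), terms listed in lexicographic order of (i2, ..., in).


Normal form of the first expression: -[[[t1, t2], t3], t4]
Normal form of the second expression: -[[[t1, t2], t3], t4] + [[[t1, t2], t4], t3] + [[[t1, t3], t4], t2] - [[[t1, t4], t3], t2]
No match — not equal.

not equal; first: -[[[t1, t2], t3], t4]; second: -[[[t1, t2], t3], t4] + [[[t1, t2], t4], t3] + [[[t1, t3], t4], t2] - [[[t1, t4], t3], t2]


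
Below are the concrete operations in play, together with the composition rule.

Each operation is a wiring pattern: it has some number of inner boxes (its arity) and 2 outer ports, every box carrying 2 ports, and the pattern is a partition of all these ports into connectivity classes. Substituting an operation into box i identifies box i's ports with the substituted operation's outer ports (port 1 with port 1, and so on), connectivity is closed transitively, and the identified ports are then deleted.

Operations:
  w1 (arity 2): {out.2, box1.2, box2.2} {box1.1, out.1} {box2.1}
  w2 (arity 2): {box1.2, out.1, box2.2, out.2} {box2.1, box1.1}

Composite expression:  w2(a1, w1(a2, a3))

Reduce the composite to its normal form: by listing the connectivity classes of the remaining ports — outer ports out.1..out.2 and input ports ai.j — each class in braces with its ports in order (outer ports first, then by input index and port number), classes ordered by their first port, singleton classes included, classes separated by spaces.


{out.1, out.2, a1.2, a2.2, a3.2} {a1.1, a2.1} {a3.1}


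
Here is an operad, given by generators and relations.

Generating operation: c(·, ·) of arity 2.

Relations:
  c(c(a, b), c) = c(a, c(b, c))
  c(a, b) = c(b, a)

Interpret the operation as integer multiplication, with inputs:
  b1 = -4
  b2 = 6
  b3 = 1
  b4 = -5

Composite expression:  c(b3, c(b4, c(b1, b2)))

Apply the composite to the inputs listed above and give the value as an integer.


c(b1, b2) = -24
c(b4, c(b1, b2)) = 120
c(b3, c(b4, c(b1, b2))) = 120

120


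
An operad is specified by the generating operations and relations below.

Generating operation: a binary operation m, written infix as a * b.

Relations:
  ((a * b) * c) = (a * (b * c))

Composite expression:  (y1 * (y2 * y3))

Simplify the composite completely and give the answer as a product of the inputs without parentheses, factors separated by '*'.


y1 * y2 * y3

The m-tree's shape is irrelevant; the y-reading-order decides.
(y2 * y3) collapses to y2 * y3
(y1 * (y2 * y3)) collapses to y1 * y2 * y3


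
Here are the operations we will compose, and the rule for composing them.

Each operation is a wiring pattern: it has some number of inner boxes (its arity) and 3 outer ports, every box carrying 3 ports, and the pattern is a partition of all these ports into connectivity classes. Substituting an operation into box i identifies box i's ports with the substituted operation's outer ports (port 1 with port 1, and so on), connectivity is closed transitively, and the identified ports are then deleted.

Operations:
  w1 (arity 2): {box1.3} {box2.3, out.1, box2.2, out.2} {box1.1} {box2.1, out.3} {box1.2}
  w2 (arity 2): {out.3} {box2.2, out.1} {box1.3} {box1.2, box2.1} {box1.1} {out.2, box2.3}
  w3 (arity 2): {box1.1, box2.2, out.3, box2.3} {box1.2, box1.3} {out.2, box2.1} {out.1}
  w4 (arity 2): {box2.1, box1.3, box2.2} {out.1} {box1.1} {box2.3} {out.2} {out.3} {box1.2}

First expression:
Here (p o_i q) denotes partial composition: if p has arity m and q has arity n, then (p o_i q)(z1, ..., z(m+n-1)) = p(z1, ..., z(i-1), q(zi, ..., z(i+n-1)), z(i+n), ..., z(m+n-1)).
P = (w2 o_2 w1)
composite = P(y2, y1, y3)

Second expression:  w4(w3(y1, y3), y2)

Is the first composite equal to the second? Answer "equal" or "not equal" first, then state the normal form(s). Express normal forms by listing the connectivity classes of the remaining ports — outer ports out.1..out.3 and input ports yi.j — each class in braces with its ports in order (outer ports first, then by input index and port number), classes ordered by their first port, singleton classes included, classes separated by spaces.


The first composite normalizes to {out.1, y2.2, y3.2, y3.3} {out.2, y3.1} {out.3} {y1.1} {y1.2} {y1.3} {y2.1} {y2.3}
The second composite normalizes to {out.1} {out.2} {out.3} {y1.1, y2.1, y2.2, y3.2, y3.3} {y1.2, y1.3} {y2.3} {y3.1}
They disagree, so not equal.

not equal: they reduce to {out.1, y2.2, y3.2, y3.3} {out.2, y3.1} {out.3} {y1.1} {y1.2} {y1.3} {y2.1} {y2.3} and {out.1} {out.2} {out.3} {y1.1, y2.1, y2.2, y3.2, y3.3} {y1.2, y1.3} {y2.3} {y3.1}


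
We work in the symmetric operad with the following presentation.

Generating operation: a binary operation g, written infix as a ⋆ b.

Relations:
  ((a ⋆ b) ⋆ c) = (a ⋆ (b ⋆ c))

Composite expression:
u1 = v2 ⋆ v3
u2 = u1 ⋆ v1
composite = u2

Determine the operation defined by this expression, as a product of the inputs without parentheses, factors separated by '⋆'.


v2 ⋆ v3 ⋆ v1

Associativity of g dissolves the nesting; only the v-input order survives.
(v2 ⋆ v3) flattens to v2 ⋆ v3
((v2 ⋆ v3) ⋆ v1) flattens to v2 ⋆ v3 ⋆ v1


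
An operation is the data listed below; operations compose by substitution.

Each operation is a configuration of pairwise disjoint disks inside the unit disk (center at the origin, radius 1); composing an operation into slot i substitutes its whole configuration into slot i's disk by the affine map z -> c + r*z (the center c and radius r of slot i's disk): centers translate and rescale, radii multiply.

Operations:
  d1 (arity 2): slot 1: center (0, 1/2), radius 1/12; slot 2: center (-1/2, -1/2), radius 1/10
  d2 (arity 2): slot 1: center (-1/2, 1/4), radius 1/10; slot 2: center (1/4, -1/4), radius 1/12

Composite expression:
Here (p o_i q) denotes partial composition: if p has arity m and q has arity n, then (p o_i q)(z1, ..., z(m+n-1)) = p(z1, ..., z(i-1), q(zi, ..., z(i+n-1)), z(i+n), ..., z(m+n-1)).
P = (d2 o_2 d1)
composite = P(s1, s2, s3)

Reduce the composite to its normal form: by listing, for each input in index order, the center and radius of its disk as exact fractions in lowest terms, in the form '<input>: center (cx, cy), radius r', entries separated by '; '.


Follow each s-input down from d2: c' goes to c + r*c', radius to r*r'.
for s1, the 1-step affine chain lands on center (-1/2, 1/4), radius 1/10
for s2, the 2-step affine chain lands on center (1/4, -5/24), radius 1/144
for s3, the 2-step affine chain lands on center (5/24, -7/24), radius 1/120

s1: center (-1/2, 1/4), radius 1/10; s2: center (1/4, -5/24), radius 1/144; s3: center (5/24, -7/24), radius 1/120


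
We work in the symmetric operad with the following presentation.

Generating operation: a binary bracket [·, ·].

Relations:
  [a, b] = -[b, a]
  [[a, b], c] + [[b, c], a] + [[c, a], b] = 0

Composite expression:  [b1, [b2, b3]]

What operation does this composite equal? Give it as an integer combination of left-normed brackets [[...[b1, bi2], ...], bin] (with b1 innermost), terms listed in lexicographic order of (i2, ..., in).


Antisymmetry and Jacobi reduce to b1-anchored left-normed brackets.
Composite bracket: [b1, [b2, b3]]
Expanding via [a, b] = ab - ba: 4 signed words (2^2 = 4).
Keep just the words that open with b1:
  word b1b2b3 has sign +1, contributing +[[b1, b2], b3]
  word b1b3b2 has sign -1, contributing -[[b1, b3], b2]

[[b1, b2], b3] - [[b1, b3], b2]


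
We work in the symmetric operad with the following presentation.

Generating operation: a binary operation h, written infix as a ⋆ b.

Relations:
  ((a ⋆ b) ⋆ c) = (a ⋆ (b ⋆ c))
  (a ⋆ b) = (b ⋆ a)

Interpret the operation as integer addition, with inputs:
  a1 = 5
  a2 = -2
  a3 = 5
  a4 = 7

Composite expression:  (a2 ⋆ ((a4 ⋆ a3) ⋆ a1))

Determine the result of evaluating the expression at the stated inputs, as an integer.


15

(a4 ⋆ a3) = 12
((a4 ⋆ a3) ⋆ a1) = 17
(a2 ⋆ ((a4 ⋆ a3) ⋆ a1)) = 15


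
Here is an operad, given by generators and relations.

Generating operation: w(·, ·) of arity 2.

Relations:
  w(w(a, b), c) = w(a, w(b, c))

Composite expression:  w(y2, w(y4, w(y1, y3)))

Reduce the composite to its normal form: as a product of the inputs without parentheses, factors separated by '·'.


y2 · y4 · y1 · y3

Key point: w is associative — brackets drop, the y-order remains.
w(y1, y3) linearizes to y1 · y3
w(y4, w(y1, y3)) linearizes to y4 · y1 · y3
w(y2, w(y4, w(y1, y3))) linearizes to y2 · y4 · y1 · y3


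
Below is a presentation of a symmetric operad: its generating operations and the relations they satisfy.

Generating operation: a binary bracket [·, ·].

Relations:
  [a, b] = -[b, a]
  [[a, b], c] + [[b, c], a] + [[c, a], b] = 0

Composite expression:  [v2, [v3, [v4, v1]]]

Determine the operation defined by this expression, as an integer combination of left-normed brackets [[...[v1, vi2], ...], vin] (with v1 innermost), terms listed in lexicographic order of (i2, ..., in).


A multilinear Lie element is pinned by v1-initial words (v1 innermost).
Composite bracket: [v2, [v3, [v4, v1]]]
Expanding via [a, b] = ab - ba: 8 signed words (2^3 = 8).
Keep just the words that open with v1:
  from v1v4v3v2, sign -1: term -[[[v1, v4], v3], v2]

-[[[v1, v4], v3], v2]


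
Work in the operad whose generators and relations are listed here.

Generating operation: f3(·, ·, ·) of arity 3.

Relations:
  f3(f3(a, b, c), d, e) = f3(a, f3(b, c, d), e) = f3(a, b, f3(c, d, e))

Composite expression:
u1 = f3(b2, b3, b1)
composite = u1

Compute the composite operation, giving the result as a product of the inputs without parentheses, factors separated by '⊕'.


b2 ⊕ b3 ⊕ b1

The f3-tree's shape is irrelevant; the b-reading-order decides.
f3(b2, b3, b1) unparenthesizes to b2 ⊕ b3 ⊕ b1


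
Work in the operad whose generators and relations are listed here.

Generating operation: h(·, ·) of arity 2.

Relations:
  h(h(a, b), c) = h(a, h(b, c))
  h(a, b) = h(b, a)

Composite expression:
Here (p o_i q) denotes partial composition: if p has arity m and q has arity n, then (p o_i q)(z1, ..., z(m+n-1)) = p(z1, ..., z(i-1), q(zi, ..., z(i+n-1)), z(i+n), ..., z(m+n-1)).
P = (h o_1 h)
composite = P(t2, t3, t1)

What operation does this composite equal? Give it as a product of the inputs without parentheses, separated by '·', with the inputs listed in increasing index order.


t1 · t2 · t3

Both nesting and order wash out for h; what remains is which t's occur.
h(t2, t3) linearizes to t2 · t3
h(h(t2, t3), t1) linearizes to t2 · t3 · t1
commutativity sorts the factors: t1 · t2 · t3


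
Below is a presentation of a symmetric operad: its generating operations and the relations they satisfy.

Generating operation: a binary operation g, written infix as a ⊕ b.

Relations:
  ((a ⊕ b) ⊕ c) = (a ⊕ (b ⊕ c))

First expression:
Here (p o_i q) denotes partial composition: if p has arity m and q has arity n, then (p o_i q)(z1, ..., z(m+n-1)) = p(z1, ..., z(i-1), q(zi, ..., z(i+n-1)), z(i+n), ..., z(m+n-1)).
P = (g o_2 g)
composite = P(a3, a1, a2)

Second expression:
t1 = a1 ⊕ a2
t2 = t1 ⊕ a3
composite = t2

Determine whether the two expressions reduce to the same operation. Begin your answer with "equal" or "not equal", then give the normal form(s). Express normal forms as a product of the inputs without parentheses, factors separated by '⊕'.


not equal; the first gives a3 ⊕ a1 ⊕ a2 and the second a1 ⊕ a2 ⊕ a3


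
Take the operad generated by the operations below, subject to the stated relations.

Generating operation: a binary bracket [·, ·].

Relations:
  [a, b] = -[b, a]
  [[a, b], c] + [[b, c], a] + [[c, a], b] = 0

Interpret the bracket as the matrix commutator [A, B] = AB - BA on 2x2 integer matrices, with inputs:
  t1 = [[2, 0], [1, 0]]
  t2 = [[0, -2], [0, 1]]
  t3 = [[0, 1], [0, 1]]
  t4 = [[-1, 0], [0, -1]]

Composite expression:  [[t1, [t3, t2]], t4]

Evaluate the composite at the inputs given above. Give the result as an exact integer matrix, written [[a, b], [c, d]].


[[0, 0], [0, 0]]

[t3, t2] = [[0, 3], [0, 0]]
[t1, [t3, t2]] = [[-3, 6], [0, 3]]
[[t1, [t3, t2]], t4] = [[0, 0], [0, 0]]


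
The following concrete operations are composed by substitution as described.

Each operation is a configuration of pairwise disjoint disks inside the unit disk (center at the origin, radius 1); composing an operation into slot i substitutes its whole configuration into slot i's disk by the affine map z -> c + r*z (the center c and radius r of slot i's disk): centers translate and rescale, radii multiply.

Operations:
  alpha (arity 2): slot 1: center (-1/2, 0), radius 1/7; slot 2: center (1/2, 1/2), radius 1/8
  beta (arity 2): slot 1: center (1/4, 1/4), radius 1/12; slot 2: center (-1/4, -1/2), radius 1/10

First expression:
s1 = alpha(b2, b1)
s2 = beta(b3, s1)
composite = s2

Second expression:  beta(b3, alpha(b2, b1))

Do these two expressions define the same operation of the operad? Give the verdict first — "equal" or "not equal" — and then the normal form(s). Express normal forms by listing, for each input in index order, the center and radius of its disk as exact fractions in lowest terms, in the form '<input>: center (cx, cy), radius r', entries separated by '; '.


equal; both compose to b1: center (-1/5, -9/20), radius 1/80; b2: center (-3/10, -1/2), radius 1/70; b3: center (1/4, 1/4), radius 1/12

In normal form, the first expression is b1: center (-1/5, -9/20), radius 1/80; b2: center (-3/10, -1/2), radius 1/70; b3: center (1/4, 1/4), radius 1/12
In normal form, the second expression is b1: center (-1/5, -9/20), radius 1/80; b2: center (-3/10, -1/2), radius 1/70; b3: center (1/4, 1/4), radius 1/12
One common form — equal.
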